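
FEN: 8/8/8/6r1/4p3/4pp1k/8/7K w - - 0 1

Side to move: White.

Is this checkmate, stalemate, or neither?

stalemate

White to move; white king on h1.
In check: no.
King squares — g1: attacked by Rg5; g2: attacked by Pf3; h2: attacked by Kh3.
Legal moves for White: none.
Not in check and no legal moves → stalemate.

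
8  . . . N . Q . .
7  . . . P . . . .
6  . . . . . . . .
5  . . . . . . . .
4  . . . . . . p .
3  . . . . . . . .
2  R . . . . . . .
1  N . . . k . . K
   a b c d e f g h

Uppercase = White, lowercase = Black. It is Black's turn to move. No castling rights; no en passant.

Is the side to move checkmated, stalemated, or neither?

Black to move; black king on e1.
In check: no.
Legal moves for Black: Kd1, g3.
Black has 2 legal moves and is not in check → neither.

neither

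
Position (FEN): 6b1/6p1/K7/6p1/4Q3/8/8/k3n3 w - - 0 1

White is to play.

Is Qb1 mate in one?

no

After Qb1: black king on a1; in check: yes, from the white queen on b1.
Black has 1 legal reply: Kxb1.
In check but a legal move exists → not checkmate.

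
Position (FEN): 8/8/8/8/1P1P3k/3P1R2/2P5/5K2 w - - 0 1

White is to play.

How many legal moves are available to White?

18

White to move; king on f1.
In check: no.
Legal moves: Rf8, Rf7, Rf6, Rf5, Rf4+, Rh3+, Rg3, Re3, Rf2, Kg2, Kf2, Ke2, Kg1, Ke1, d5, b5, c3, c4.
Count: 18.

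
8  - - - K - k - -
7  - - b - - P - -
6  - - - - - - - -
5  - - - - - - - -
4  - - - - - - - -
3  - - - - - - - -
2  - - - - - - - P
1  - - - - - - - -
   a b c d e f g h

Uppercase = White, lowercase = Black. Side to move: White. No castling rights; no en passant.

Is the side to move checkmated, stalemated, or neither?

neither

White to move; white king on d8.
In check: yes, from the black bishop on c7.
King squares — c7: available; d7: available; e7: attacked by Kf8; c8: available; e8: attacked by Kf8.
Legal moves for White: Kc8, Kd7, Kxc7.
White is in check but has 3 legal moves → neither.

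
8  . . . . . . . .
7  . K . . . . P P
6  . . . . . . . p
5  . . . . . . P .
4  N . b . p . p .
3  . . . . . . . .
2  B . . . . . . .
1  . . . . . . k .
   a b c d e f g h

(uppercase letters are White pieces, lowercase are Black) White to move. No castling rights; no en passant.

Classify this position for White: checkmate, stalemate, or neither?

White to move; white king on b7.
In check: no.
Legal moves for White include: Kc8, Kb8, Ka8, Kc7, Ka7, Kc6, Kb6, Nb6, Nc5, Nc3, Nb2, Bxc4, Bb3, Bb1, gxh6, h8=Q, h8=R, h8=B, ... (list truncated; more exist).
White has legal moves and is not in check → neither.

neither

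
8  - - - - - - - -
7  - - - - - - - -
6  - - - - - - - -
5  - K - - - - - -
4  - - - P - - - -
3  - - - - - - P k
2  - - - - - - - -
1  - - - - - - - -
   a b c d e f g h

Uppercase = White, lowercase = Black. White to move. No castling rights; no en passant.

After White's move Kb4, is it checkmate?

no

After Kb4: black king on h3; in check: no.
Black is not in check, so this cannot be checkmate.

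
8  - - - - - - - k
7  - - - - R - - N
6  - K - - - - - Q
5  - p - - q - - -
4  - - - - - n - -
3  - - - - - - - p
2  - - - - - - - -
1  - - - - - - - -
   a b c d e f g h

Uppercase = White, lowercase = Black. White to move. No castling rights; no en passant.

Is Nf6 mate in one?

After Nf6: black king on h8; in check: yes, from the white queen on h6.
King squares — g7: attacked by Qh6; h7: attacked by Nf6; g8: attacked by Nf6.
Black has no legal moves → checkmate.

yes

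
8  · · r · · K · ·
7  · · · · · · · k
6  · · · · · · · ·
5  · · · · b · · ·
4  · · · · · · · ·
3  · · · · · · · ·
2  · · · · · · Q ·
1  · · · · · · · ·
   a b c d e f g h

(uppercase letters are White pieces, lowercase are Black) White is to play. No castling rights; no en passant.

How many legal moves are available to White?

White to move; king on f8.
In check: yes, from the black rook on c8.
Legal moves: Kf7, Ke7.
Count: 2.

2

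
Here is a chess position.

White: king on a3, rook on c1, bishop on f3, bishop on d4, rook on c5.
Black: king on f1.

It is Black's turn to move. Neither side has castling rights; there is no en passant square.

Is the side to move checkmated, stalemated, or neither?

checkmate

Black to move; black king on f1.
In check: yes, from the white rook on c1.
King squares — e1: attacked by Rc1; g1: attacked by Rc1; e2: attacked by Bf3; f2: attacked by Bd4; g2: attacked by Bf3.
Legal moves for Black: none.
In check with no legal moves → checkmate.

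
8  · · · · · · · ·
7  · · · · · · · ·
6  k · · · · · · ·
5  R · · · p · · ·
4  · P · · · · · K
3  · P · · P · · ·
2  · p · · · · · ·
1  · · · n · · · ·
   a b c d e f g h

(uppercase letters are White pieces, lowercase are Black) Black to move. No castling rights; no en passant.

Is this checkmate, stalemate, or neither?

neither

Black to move; black king on a6.
In check: yes, from the white rook on a5.
Legal moves for Black: Kb7, Kb6.
Black is in check but has 2 legal moves → neither.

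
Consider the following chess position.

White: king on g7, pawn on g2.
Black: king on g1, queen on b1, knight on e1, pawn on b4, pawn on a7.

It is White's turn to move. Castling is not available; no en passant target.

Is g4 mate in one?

no

After g4: black king on g1; in check: no.
Black is not in check, so this cannot be checkmate.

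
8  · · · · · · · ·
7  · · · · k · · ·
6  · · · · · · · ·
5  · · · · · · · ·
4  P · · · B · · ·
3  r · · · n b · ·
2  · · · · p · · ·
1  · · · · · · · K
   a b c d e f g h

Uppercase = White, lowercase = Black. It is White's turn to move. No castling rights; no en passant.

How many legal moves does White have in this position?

3

White to move; king on h1.
In check: yes, from the black bishop on f3.
Legal moves: Kh2, Kg1, Bxf3.
Count: 3.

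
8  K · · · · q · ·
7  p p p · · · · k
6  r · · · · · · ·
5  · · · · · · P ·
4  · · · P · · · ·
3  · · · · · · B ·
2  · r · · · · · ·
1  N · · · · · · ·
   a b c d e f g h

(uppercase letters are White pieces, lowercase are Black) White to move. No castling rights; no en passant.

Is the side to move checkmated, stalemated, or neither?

White to move; white king on a8.
In check: yes, from the black queen on f8.
King squares — a7: attacked by Ra6; b7: attacked by Rb2; b8: attacked by Qf8.
Legal moves for White: none.
In check with no legal moves → checkmate.

checkmate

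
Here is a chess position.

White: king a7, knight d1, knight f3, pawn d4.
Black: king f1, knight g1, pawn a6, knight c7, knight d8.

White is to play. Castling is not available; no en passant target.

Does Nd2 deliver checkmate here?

no

After Nd2: black king on f1; in check: yes, from the white knight on d2.
Black has 3 legal replies: Kg2, Ke2, Ke1.
In check but a legal move exists → not checkmate.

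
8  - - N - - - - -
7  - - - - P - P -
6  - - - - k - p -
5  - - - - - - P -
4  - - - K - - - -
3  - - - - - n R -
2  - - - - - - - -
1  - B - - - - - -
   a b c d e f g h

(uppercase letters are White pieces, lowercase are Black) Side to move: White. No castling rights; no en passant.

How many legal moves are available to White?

White to move; king on d4.
In check: yes, from the black knight on f3.
Legal moves: Kc5, Ke4, Kc4, Ke3, Kd3, Kc3, Rxf3.
Count: 7.

7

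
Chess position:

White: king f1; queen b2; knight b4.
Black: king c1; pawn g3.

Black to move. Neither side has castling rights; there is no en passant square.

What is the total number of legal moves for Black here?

2

Black to move; king on c1.
In check: yes, from the white queen on b2.
Legal moves: Kxb2, Kd1.
Count: 2.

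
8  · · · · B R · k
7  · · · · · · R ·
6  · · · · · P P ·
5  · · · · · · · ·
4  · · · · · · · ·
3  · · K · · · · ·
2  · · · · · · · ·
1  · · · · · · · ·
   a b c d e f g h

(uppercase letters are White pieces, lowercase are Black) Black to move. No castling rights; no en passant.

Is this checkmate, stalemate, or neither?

Black to move; black king on h8.
In check: yes, from the white rook on f8.
King squares — g7: attacked by Pf6; h7: attacked by Pg6; g8: attacked by Rg7.
Legal moves for Black: none.
In check with no legal moves → checkmate.

checkmate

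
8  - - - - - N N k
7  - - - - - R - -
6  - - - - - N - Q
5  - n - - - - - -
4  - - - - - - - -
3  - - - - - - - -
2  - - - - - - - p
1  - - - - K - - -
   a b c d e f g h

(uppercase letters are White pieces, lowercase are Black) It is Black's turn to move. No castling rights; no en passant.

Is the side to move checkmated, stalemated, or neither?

Black to move; black king on h8.
In check: yes, from the white queen on h6.
King squares — g7: attacked by Qh6; h7: attacked by Nf6; g8: attacked by Nf6.
Legal moves for Black: none.
In check with no legal moves → checkmate.

checkmate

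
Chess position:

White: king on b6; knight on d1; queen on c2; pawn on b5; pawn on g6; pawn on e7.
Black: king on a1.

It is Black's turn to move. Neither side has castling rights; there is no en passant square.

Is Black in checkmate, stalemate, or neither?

Black to move; black king on a1.
In check: no.
King squares — b1: attacked by Qc2; a2: attacked by Qc2; b2: attacked by Nd1.
Legal moves for Black: none.
Not in check and no legal moves → stalemate.

stalemate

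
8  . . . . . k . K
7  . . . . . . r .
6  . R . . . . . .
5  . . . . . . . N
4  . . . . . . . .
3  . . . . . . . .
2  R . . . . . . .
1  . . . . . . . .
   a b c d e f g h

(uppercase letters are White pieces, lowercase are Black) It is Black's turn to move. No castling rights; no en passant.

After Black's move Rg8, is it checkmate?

After Rg8: white king on h8; in check: yes, from the black rook on g8.
White has 1 legal reply: Kh7.
In check but a legal move exists → not checkmate.

no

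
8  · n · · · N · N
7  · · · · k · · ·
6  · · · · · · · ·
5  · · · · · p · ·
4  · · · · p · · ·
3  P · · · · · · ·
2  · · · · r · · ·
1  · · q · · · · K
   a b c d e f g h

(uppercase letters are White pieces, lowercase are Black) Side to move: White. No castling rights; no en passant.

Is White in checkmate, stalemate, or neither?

White to move; white king on h1.
In check: yes, from the black queen on c1.
King squares — g1: attacked by Qc1; g2: attacked by Re2; h2: attacked by Re2.
Legal moves for White: none.
In check with no legal moves → checkmate.

checkmate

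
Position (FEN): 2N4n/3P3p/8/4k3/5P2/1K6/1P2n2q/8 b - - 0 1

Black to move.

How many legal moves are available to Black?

Black to move; king on e5.
In check: yes, from the white pawn on f4.
Legal moves: Kf6, Ke6, Kf5, Kd5, Kxf4, Ke4, Kd4, Qxf4, Nxf4.
Count: 9.

9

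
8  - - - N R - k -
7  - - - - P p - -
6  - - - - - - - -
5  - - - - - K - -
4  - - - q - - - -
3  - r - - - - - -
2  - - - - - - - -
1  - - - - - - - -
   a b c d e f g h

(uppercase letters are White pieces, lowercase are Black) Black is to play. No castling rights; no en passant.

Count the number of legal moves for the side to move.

2

Black to move; king on g8.
In check: yes, from the white rook on e8.
Legal moves: Kh7, Kg7.
Count: 2.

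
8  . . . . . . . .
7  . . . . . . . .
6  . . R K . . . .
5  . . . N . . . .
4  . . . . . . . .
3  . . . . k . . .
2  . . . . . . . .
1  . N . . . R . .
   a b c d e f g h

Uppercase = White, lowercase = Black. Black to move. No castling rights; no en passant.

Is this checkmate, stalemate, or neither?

neither

Black to move; black king on e3.
In check: yes, from the white knight on d5.
King squares — d2: attacked by Nb1; e2: available; f2: attacked by Rf1; d3: available; f3: attacked by Rf1; d4: available; e4: available; f4: attacked by Rf1.
Legal moves for Black: Ke4, Kd4, Kd3, Ke2.
Black is in check but has 4 legal moves → neither.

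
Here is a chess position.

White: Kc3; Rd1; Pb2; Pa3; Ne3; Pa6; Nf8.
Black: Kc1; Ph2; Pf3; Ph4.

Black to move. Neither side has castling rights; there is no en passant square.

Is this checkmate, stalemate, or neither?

Black to move; black king on c1.
In check: yes, from the white rook on d1.
King squares — b1: attacked by Rd1; d1: attacked by Ne3; b2: attacked by Kc3; c2: attacked by Kc3; d2: attacked by Rd1.
Legal moves for Black: none.
In check with no legal moves → checkmate.

checkmate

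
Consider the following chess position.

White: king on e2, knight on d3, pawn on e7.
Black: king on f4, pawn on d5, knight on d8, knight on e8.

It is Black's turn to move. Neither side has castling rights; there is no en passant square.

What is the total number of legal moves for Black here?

5

Black to move; king on f4.
In check: yes, from the white knight on d3.
Legal moves: Kg5, Kf5, Kg4, Ke4, Kg3.
Count: 5.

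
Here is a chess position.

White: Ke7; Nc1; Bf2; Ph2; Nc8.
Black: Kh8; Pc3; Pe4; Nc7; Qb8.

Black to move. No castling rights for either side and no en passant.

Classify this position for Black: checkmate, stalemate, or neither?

neither

Black to move; black king on h8.
In check: no.
Legal moves for Black include: Kg8, Kh7, Kg7, Qxc8, Qa8, Qb7, Qa7, Qb6, Qb5, Qb4+, Qb3, Qb2, Qb1, Ne8, Na8, Ne6, Na6, Nd5+, ... (list truncated; more exist).
Black has legal moves and is not in check → neither.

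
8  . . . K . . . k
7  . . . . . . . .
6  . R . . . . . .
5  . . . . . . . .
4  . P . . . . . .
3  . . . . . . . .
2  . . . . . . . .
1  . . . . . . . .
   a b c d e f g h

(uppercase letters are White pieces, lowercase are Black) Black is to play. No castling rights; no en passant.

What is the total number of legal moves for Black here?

3

Black to move; king on h8.
In check: no.
Legal moves: Kg8, Kh7, Kg7.
Count: 3.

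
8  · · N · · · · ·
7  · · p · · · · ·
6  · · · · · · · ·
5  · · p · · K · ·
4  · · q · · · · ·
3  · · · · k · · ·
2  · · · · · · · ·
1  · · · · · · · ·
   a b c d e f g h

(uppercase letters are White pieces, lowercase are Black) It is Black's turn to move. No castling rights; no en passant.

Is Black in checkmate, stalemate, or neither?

neither

Black to move; black king on e3.
In check: no.
Legal moves for Black include: Qg8, Qf7+, Qe6+, Qa6, Qd5+, Qb5, Qh4, Qg4+, Qf4+, Qe4+, Qd4, Qb4, Qa4, Qd3+, Qc3, Qb3, Qe2, Qc2+, ... (list truncated; more exist).
Black has legal moves and is not in check → neither.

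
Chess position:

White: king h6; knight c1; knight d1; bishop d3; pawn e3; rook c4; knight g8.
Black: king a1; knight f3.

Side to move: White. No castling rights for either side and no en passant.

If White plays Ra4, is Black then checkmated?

After Ra4: black king on a1; in check: yes, from the white rook on a4.
King squares — b1: attacked by Bd3; a2: attacked by Nc1; b2: attacked by Nd1.
Black has no legal moves → checkmate.

yes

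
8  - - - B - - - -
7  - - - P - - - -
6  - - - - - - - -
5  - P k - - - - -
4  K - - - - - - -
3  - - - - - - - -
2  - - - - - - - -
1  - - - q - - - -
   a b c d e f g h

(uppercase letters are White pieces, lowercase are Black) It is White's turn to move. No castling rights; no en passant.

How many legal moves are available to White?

2

White to move; king on a4.
In check: yes, from the black queen on d1.
Legal moves: Ka5, Ka3.
Count: 2.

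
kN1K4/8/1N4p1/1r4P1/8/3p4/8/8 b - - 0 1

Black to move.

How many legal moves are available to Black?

Black to move; king on a8.
In check: yes, from the white knight on b6.
Legal moves: Kxb8, Kb7, Ka7, Rxb6.
Count: 4.

4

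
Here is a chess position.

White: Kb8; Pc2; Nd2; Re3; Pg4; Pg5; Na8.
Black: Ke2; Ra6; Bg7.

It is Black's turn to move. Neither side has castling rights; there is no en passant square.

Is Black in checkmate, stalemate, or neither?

Black to move; black king on e2.
In check: yes, from the white rook on e3.
King squares — d1: available; e1: attacked by Re3; f1: attacked by Nd2; d2: available; f2: available; d3: attacked by Pc2; e3: available; f3: attacked by Nd2.
Legal moves for Black: Kxe3, Kf2, Kxd2, Kd1.
Black is in check but has 4 legal moves → neither.

neither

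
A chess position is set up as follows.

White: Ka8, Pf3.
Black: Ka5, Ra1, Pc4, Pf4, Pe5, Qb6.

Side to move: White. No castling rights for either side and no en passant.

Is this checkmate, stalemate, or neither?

White to move; white king on a8.
In check: no.
King squares — a7: attacked by Qb6; b7: attacked by Qb6; b8: attacked by Qb6.
Legal moves for White: none.
Not in check and no legal moves → stalemate.

stalemate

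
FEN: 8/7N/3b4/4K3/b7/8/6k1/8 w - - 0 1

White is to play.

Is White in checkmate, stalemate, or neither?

White to move; white king on e5.
In check: yes, from the black bishop on d6.
Legal moves for White: Kf6, Ke6, Kxd6, Kf5, Kd5, Ke4, Kd4.
White is in check but has 7 legal moves → neither.

neither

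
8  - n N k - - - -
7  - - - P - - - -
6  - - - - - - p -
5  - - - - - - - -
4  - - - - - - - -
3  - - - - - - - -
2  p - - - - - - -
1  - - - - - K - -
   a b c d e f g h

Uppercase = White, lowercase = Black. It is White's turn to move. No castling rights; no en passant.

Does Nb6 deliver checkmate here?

After Nb6: black king on d8; in check: no.
Black is not in check, so this cannot be checkmate.

no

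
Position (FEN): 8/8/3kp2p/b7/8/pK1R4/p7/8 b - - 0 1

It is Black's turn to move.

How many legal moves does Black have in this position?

5

Black to move; king on d6.
In check: yes, from the white rook on d3.
Legal moves: Ke7, Kc7, Kc6, Ke5, Kc5.
Count: 5.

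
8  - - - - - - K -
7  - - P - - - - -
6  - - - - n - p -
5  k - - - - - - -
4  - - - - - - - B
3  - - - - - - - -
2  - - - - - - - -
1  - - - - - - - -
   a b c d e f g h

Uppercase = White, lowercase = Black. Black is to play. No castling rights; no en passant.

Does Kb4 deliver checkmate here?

no

After Kb4: white king on g8; in check: no.
White is not in check, so this cannot be checkmate.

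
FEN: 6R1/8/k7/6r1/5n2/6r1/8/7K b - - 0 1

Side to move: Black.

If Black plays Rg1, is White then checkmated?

After Rg1: white king on h1; in check: yes, from the black rook on g1.
White has 1 legal reply: Kh2.
In check but a legal move exists → not checkmate.

no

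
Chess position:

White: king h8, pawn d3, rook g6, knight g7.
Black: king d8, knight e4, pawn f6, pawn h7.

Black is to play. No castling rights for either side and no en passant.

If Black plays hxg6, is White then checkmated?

no

After hxg6: white king on h8; in check: no.
White is not in check, so this cannot be checkmate.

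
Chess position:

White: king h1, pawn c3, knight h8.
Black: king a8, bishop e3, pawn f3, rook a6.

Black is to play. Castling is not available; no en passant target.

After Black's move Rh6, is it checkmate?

yes

After Rh6: white king on h1; in check: yes, from the black rook on h6.
King squares — g1: attacked by Be3; g2: attacked by Pf3; h2: attacked by Rh6.
White has no legal moves → checkmate.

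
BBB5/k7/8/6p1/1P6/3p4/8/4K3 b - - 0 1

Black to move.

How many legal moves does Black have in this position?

3

Black to move; king on a7.
In check: yes, from the white bishop on b8.
Legal moves: Kxb8, Kxa8, Kb6.
Count: 3.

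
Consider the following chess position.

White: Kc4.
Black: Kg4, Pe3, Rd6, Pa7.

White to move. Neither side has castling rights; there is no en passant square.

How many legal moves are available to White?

White to move; king on c4.
In check: no.
Legal moves: Kc5, Kb5, Kb4, Kc3, Kb3.
Count: 5.

5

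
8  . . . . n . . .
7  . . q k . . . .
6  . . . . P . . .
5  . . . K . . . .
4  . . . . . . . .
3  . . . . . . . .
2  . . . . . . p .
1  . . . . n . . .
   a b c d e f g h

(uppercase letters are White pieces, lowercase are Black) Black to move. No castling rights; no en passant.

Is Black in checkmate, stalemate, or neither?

neither

Black to move; black king on d7.
In check: yes, from the white pawn on e6.
King squares — c6: attacked by Kd5; d6: attacked by Kd5; e6: attacked by Kd5; c7: own queen; e7: available; c8: available; d8: available; e8: own knight.
Legal moves for Black: Kd8, Kc8, Ke7.
Black is in check but has 3 legal moves → neither.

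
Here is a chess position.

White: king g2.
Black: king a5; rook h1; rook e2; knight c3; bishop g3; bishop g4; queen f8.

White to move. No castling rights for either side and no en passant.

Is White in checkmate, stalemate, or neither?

White to move; white king on g2.
In check: yes, from the black rook on e2.
King squares — f1: attacked by Rh1; g1: attacked by Rh1; h1: available; f2: attacked by Re2; h2: attacked by Rh1; f3: attacked by Bg4; g3: available; h3: attacked by Rh1.
Legal moves for White: Kxg3, Kxh1.
White is in check but has 2 legal moves → neither.

neither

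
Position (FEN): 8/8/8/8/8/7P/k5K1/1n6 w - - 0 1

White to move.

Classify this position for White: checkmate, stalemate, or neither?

White to move; white king on g2.
In check: no.
Legal moves for White: Kg3, Kf3, Kh2, Kf2, Kh1, Kg1, Kf1, h4.
White has 8 legal moves and is not in check → neither.

neither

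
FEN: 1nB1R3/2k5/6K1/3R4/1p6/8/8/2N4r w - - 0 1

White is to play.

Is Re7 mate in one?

no

After Re7: black king on c7; in check: yes, from the white rook on e7.
Black has 4 legal replies: Kxc8, Kc6, Kb6, Nd7.
In check but a legal move exists → not checkmate.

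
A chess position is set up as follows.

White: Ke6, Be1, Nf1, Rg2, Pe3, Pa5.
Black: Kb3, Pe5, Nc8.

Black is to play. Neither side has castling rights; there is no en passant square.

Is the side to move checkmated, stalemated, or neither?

neither

Black to move; black king on b3.
In check: no.
Legal moves for Black: Ne7, Na7, Nd6, Nb6, Kc4, Ka4, Ka3, e4.
Black has 8 legal moves and is not in check → neither.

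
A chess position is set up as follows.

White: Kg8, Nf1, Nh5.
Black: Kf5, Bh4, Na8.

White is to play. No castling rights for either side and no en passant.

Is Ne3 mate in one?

After Ne3: black king on f5; in check: yes, from the white knight on e3.
Black has 5 legal replies: Kg6, Ke6, Kg5, Ke5, Ke4.
In check but a legal move exists → not checkmate.

no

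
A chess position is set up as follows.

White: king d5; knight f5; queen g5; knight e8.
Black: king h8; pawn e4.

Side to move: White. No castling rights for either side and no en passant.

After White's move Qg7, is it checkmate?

yes

After Qg7: black king on h8; in check: yes, from the white queen on g7.
King squares — g7: attacked by Nf5; h7: attacked by Qg7; g8: attacked by Qg7.
Black has no legal moves → checkmate.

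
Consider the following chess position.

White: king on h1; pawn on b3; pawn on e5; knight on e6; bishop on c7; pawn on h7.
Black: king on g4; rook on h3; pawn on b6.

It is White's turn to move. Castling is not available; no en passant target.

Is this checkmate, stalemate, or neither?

White to move; white king on h1.
In check: yes, from the black rook on h3.
King squares — g1: available; g2: available; h2: attacked by Rh3.
Legal moves for White: Kg2, Kg1.
White is in check but has 2 legal moves → neither.

neither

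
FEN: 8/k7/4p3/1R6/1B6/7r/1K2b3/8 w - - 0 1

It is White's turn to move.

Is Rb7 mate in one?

After Rb7: black king on a7; in check: yes, from the white rook on b7.
Black has 3 legal replies: Ka8, Kxb7, Ka6.
In check but a legal move exists → not checkmate.

no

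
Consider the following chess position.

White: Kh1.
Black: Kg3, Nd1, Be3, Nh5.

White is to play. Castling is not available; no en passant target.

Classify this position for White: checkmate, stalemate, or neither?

stalemate

White to move; white king on h1.
In check: no.
King squares — g1: attacked by Be3; g2: attacked by Kg3; h2: attacked by Kg3.
Legal moves for White: none.
Not in check and no legal moves → stalemate.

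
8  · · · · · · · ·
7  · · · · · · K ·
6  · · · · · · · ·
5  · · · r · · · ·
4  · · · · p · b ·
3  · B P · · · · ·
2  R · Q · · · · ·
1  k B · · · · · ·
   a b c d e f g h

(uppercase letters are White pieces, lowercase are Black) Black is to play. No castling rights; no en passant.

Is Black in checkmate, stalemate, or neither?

Black to move; black king on a1.
In check: yes, from the white rook on a2.
King squares — b1: attacked by Qc2; a2: attacked by Bb1; b2: attacked by Ra2.
Legal moves for Black: none.
In check with no legal moves → checkmate.

checkmate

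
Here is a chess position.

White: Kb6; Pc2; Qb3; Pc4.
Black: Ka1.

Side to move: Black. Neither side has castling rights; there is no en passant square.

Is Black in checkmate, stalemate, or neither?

Black to move; black king on a1.
In check: no.
King squares — b1: attacked by Qb3; a2: attacked by Qb3; b2: attacked by Qb3.
Legal moves for Black: none.
Not in check and no legal moves → stalemate.

stalemate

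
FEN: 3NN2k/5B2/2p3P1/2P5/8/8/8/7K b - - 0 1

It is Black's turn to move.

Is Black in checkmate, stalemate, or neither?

stalemate

Black to move; black king on h8.
In check: no.
King squares — g7: attacked by Ne8; h7: attacked by Pg6; g8: attacked by Bf7.
Legal moves for Black: none.
Not in check and no legal moves → stalemate.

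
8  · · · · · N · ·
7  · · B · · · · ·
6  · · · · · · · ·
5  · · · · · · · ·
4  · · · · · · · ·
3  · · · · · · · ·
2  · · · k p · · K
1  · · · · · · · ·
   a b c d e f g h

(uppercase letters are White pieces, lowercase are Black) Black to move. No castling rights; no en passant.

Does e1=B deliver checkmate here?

no

After e1=B: white king on h2; in check: no.
White is not in check, so this cannot be checkmate.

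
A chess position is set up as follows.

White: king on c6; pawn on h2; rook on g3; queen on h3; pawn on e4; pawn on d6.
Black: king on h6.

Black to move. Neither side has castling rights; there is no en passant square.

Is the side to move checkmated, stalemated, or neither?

Black to move; black king on h6.
In check: yes, from the white queen on h3.
King squares — g5: attacked by Rg3; h5: attacked by Qh3; g6: attacked by Rg3; g7: attacked by Rg3; h7: attacked by Qh3.
Legal moves for Black: none.
In check with no legal moves → checkmate.

checkmate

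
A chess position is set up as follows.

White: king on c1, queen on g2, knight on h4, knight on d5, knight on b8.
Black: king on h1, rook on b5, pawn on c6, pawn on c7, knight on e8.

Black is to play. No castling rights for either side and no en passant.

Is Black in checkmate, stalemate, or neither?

checkmate

Black to move; black king on h1.
In check: yes, from the white queen on g2.
King squares — g1: attacked by Qg2; g2: attacked by Nh4; h2: attacked by Qg2.
Legal moves for Black: none.
In check with no legal moves → checkmate.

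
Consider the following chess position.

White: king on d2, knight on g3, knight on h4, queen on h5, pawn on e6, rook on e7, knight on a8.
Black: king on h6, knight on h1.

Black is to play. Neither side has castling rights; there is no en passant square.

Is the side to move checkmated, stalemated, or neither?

Black to move; black king on h6.
In check: yes, from the white queen on h5.
King squares — g5: attacked by Qh5; h5: attacked by Ng3; g6: attacked by Nh4; g7: attacked by Re7; h7: attacked by Qh5.
Legal moves for Black: none.
In check with no legal moves → checkmate.

checkmate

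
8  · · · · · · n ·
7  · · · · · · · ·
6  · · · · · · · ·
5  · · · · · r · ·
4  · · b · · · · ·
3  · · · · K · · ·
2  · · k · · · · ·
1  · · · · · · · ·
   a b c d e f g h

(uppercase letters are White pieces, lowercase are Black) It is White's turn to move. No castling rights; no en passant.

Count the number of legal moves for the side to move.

White to move; king on e3.
In check: no.
Legal moves: Ke4, Kd4.
Count: 2.

2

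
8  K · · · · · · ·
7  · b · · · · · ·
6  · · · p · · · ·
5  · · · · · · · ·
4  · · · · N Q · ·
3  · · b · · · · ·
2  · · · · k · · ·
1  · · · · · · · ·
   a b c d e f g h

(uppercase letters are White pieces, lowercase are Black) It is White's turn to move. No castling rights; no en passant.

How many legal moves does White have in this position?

3

White to move; king on a8.
In check: yes, from the black bishop on b7.
Legal moves: Kb8, Kxb7, Ka7.
Count: 3.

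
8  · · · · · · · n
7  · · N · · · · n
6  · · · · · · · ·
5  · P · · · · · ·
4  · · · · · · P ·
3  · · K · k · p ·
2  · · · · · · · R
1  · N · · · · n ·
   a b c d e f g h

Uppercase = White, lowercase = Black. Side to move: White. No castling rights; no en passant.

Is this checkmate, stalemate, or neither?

neither

White to move; white king on c3.
In check: no.
Legal moves for White include: Ne8, Na8, Ne6, Na6, Nd5+, Kc4, Kb4, Kb3, Kc2, Kb2, Rxh7, Rh6, Rh5, Rh4, Rh3, Rg2, Rf2, Re2+, ... (list truncated; more exist).
White has legal moves and is not in check → neither.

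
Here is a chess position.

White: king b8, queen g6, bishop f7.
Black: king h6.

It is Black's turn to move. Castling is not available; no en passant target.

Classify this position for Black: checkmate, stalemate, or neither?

Black to move; black king on h6.
In check: yes, from the white queen on g6.
King squares — g5: attacked by Qg6; h5: attacked by Qg6; g6: attacked by Bf7; g7: attacked by Qg6; h7: attacked by Qg6.
Legal moves for Black: none.
In check with no legal moves → checkmate.

checkmate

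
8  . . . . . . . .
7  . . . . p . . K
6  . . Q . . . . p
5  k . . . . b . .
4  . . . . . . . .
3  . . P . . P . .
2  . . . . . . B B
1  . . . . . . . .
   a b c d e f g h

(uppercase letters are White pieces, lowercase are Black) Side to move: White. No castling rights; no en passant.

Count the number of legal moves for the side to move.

White to move; king on h7.
In check: yes, from the black bishop on f5.
Legal moves: Kh8, Kg8, Kg7, Kxh6, Qg6.
Count: 5.

5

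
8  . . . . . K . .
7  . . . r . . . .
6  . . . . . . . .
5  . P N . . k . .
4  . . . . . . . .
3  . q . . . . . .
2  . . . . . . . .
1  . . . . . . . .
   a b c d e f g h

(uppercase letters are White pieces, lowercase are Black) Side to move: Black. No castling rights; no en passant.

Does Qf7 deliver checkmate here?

After Qf7: white king on f8; in check: yes, from the black queen on f7.
King squares — e7: attacked by Rd7; f7: attacked by Rd7; g7: attacked by Qf7; e8: attacked by Qf7; g8: attacked by Qf7.
White has no legal moves → checkmate.

yes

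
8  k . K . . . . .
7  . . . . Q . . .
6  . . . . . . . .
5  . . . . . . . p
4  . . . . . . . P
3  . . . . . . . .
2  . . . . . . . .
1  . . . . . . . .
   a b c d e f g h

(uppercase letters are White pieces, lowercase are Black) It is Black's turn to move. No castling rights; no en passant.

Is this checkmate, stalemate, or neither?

stalemate

Black to move; black king on a8.
In check: no.
King squares — a7: attacked by Qe7; b7: attacked by Qe7; b8: attacked by Kc8.
Legal moves for Black: none.
Not in check and no legal moves → stalemate.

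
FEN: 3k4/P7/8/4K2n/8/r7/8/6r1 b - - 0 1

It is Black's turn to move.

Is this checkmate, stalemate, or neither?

Black to move; black king on d8.
In check: no.
Legal moves for Black include: Ke8, Kc8, Ke7, Kd7, Kc7, Ng7, Nf6, Nf4, Ng3, Rxa7, Ra6, Ra5+, Ra4, Rh3, Rag3, Rf3, Re3+, Rd3, ... (list truncated; more exist).
Black has legal moves and is not in check → neither.

neither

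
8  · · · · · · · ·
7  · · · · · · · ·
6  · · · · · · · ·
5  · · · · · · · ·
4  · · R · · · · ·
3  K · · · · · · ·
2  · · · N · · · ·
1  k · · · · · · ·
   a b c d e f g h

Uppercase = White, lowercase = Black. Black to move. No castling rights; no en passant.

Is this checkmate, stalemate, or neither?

Black to move; black king on a1.
In check: no.
King squares — b1: attacked by Nd2; a2: attacked by Ka3; b2: attacked by Ka3.
Legal moves for Black: none.
Not in check and no legal moves → stalemate.

stalemate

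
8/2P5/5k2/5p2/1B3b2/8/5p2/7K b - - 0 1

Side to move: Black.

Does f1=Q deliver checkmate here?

yes

After f1=Q: white king on h1; in check: yes, from the black queen on f1.
King squares — g1: attacked by Qf1; g2: attacked by Qf1; h2: attacked by Bf4.
White has no legal moves → checkmate.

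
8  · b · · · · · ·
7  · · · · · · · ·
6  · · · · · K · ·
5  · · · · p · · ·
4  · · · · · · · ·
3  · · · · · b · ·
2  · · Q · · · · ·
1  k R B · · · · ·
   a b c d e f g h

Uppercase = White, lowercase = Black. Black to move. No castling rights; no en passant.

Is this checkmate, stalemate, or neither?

checkmate

Black to move; black king on a1.
In check: yes, from the white rook on b1.
King squares — b1: attacked by Qc2; a2: attacked by Qc2; b2: attacked by Rb1.
Legal moves for Black: none.
In check with no legal moves → checkmate.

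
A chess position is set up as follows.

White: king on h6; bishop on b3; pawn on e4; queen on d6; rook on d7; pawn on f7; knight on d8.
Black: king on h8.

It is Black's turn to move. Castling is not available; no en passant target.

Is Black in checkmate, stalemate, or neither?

stalemate

Black to move; black king on h8.
In check: no.
King squares — g7: attacked by Kh6; h7: attacked by Kh6; g8: attacked by Pf7.
Legal moves for Black: none.
Not in check and no legal moves → stalemate.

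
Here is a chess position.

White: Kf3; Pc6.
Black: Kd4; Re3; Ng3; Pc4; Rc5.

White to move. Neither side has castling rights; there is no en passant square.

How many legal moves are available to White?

White to move; king on f3.
In check: yes, from the black rook on e3.
Legal moves: Kg4, Kf4, Kg2, Kf2.
Count: 4.

4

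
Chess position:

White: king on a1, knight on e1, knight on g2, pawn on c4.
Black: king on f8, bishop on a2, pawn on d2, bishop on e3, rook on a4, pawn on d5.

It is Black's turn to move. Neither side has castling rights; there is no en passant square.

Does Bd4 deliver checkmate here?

After Bd4: white king on a1; in check: yes, from the black bishop on d4.
King squares — b1: attacked by Ba2; a2: attacked by Ra4; b2: attacked by Bd4.
White has no legal moves → checkmate.

yes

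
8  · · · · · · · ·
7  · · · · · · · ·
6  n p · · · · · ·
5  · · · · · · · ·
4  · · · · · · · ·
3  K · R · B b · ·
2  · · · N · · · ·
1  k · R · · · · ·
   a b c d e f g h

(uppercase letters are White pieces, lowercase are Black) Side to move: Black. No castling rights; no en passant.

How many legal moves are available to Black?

0

Black to move; king on a1.
In check: yes, from the white rook on c1.
Legal moves: none.
Count: 0.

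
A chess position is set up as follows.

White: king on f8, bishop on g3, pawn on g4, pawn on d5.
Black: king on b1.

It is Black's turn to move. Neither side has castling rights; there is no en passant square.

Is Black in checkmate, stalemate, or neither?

Black to move; black king on b1.
In check: no.
Legal moves for Black: Kc2, Kb2, Ka2, Kc1, Ka1.
Black has 5 legal moves and is not in check → neither.

neither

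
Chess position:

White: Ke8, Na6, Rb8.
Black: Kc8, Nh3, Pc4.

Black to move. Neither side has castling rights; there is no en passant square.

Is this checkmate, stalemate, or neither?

Black to move; black king on c8.
In check: yes, from the white rook on b8.
King squares — b7: attacked by Rb8; c7: attacked by Na6; d7: attacked by Ke8; b8: attacked by Na6; d8: attacked by Rb8.
Legal moves for Black: none.
In check with no legal moves → checkmate.

checkmate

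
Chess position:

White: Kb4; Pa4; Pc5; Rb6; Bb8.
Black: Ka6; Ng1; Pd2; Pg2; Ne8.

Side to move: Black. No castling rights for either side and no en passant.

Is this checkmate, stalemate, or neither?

checkmate

Black to move; black king on a6.
In check: yes, from the white rook on b6.
King squares — a5: attacked by Kb4; b5: attacked by Pa4; b6: attacked by Pc5; a7: attacked by Bb8; b7: attacked by Rb6.
Legal moves for Black: none.
In check with no legal moves → checkmate.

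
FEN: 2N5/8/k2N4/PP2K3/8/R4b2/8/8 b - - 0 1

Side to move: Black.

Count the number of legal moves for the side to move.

Black to move; king on a6.
In check: yes, from the white pawn on b5.
Legal moves: none.
Count: 0.

0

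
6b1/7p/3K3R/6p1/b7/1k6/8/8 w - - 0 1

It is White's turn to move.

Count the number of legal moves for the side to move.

13

White to move; king on d6.
In check: no.
Legal moves: Rxh7, Rg6, Rf6, Re6, Rh5, Rh4, Rh3+, Rh2, Rh1, Ke7, Kc7, Ke5, Kc5.
Count: 13.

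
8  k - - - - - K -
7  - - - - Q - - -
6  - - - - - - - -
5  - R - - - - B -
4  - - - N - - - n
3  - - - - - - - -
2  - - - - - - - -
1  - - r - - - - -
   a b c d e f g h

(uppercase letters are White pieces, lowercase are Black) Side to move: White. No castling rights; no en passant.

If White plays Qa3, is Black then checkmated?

After Qa3: black king on a8; in check: yes, from the white queen on a3.
King squares — a7: attacked by Qa3; b7: attacked by Rb5; b8: attacked by Rb5.
Black has no legal moves → checkmate.

yes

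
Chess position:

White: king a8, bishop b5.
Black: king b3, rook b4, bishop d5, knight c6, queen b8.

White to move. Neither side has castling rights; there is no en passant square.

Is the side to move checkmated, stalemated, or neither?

White to move; white king on a8.
In check: yes, from the black queen on b8.
King squares — a7: attacked by Nc6; b7: attacked by Qb8; b8: attacked by Nc6.
Legal moves for White: none.
In check with no legal moves → checkmate.

checkmate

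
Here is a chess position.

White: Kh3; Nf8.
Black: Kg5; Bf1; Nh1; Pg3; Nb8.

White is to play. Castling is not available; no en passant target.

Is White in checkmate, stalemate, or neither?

White to move; white king on h3.
In check: yes, from the black bishop on f1.
King squares — g2: attacked by Bf1; h2: attacked by Pg3; g3: attacked by Nh1; g4: attacked by Kg5; h4: attacked by Kg5.
Legal moves for White: none.
In check with no legal moves → checkmate.

checkmate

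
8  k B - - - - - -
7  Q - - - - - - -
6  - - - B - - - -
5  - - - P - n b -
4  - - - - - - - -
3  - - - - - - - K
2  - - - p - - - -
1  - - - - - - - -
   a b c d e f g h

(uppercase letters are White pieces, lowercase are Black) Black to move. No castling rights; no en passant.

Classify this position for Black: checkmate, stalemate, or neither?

Black to move; black king on a8.
In check: yes, from the white queen on a7.
King squares — a7: attacked by Bb8; b7: attacked by Qa7; b8: attacked by Bd6.
Legal moves for Black: none.
In check with no legal moves → checkmate.

checkmate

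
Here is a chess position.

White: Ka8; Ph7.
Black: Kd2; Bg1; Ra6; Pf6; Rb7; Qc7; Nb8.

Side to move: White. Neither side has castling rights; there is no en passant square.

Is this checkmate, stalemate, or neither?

White to move; white king on a8.
In check: yes, from the black rook on a6.
King squares — a7: attacked by Bg1; b7: attacked by Qc7; b8: attacked by Rb7.
Legal moves for White: none.
In check with no legal moves → checkmate.

checkmate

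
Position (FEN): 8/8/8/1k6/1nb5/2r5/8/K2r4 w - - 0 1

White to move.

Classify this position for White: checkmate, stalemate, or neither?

neither

White to move; white king on a1.
In check: yes, from the black rook on d1.
Legal moves for White: Kb2.
White is in check but has 1 legal move → neither.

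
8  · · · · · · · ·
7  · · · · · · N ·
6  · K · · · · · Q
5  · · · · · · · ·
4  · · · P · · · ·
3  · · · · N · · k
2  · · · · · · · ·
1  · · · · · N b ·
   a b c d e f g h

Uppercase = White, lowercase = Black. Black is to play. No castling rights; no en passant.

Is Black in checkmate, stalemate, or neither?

checkmate

Black to move; black king on h3.
In check: yes, from the white queen on h6.
King squares — g2: attacked by Ne3; h2: attacked by Nf1; g3: attacked by Nf1; g4: attacked by Ne3; h4: attacked by Qh6.
Legal moves for Black: none.
In check with no legal moves → checkmate.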